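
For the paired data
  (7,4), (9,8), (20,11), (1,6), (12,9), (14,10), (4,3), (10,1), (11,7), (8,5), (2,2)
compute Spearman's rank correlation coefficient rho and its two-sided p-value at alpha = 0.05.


Step 1: Rank x and y separately (midranks; no ties here).
rank(x): 7->4, 9->6, 20->11, 1->1, 12->9, 14->10, 4->3, 10->7, 11->8, 8->5, 2->2
rank(y): 4->4, 8->8, 11->11, 6->6, 9->9, 10->10, 3->3, 1->1, 7->7, 5->5, 2->2
Step 2: d_i = R_x(i) - R_y(i); compute d_i^2.
  (4-4)^2=0, (6-8)^2=4, (11-11)^2=0, (1-6)^2=25, (9-9)^2=0, (10-10)^2=0, (3-3)^2=0, (7-1)^2=36, (8-7)^2=1, (5-5)^2=0, (2-2)^2=0
sum(d^2) = 66.
Step 3: rho = 1 - 6*66 / (11*(11^2 - 1)) = 1 - 396/1320 = 0.700000.
Step 4: Under H0, t = rho * sqrt((n-2)/(1-rho^2)) = 2.9406 ~ t(9).
Step 5: Two-sided p-value from the t-distribution with 9 df = 0.016471.
Step 6: alpha = 0.05. reject H0.

rho = 0.7000, p = 0.016471, reject H0 at alpha = 0.05.


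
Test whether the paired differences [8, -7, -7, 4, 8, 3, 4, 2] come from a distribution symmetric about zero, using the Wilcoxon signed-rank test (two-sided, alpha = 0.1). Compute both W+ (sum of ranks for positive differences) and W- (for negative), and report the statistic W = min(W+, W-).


Step 1: Drop any zero differences (none here) and take |d_i|.
|d| = [8, 7, 7, 4, 8, 3, 4, 2]
Step 2: Midrank |d_i| (ties get averaged ranks).
ranks: |8|->7.5, |7|->5.5, |7|->5.5, |4|->3.5, |8|->7.5, |3|->2, |4|->3.5, |2|->1
Step 3: Attach original signs; sum ranks with positive sign and with negative sign.
W+ = 7.5 + 3.5 + 7.5 + 2 + 3.5 + 1 = 25
W- = 5.5 + 5.5 = 11
(Check: W+ + W- = 36 should equal n(n+1)/2 = 36.)
Step 4: Test statistic W = min(W+, W-) = 11.
Step 5: Ties in |d|, so use the tie-corrected normal approximation.
        E[W] = n(n+1)/4 = 8*9/4 = 18.
        Tie groups: |d|=4 (t=2), |d|=7 (t=2), |d|=8 (t=2); sum(t^3 - t) = 18.
        Var[W] = n(n+1)(2n+1)/24 - sum(t^3-t)/48 = 1224/24 - 18/48 = 50.625.
        z = (W - E[W]) / sqrt(Var[W]) = (11 - 18) / 7.1151 = -0.9838.
        Two-sided p = 2*Phi(z) = 0.325204.
Step 6: alpha = 0.1. fail to reject H0.

W+ = 25, W- = 11, W = min = 11, p = 0.325204, fail to reject H0.


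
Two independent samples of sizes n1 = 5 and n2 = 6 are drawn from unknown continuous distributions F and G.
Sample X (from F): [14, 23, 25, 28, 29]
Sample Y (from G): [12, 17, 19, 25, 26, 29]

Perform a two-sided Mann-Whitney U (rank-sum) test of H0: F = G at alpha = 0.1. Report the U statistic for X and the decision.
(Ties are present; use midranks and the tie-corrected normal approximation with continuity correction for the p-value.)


Step 1: Combine and sort all 11 observations; assign midranks.
sorted (value, group): (12,Y), (14,X), (17,Y), (19,Y), (23,X), (25,X), (25,Y), (26,Y), (28,X), (29,X), (29,Y)
ranks: 12->1, 14->2, 17->3, 19->4, 23->5, 25->6.5, 25->6.5, 26->8, 28->9, 29->10.5, 29->10.5
Step 2: Rank sum for X: R1 = 2 + 5 + 6.5 + 9 + 10.5 = 33.
Step 3: U_X = R1 - n1(n1+1)/2 = 33 - 5*6/2 = 33 - 15 = 18.
       U_Y = n1*n2 - U_X = 30 - 18 = 12.
Step 4: Ties are present, so use the tie-corrected normal approximation (with continuity correction) for the p-value.
Step 5: p-value = 0.646576; compare to alpha = 0.1. fail to reject H0.

U_X = 18, p = 0.646576, fail to reject H0 at alpha = 0.1.


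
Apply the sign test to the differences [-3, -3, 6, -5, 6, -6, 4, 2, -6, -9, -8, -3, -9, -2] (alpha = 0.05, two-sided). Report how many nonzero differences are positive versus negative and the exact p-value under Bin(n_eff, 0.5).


Step 1: Discard zero differences. Original n = 14; n_eff = number of nonzero differences = 14.
Nonzero differences (with sign): -3, -3, +6, -5, +6, -6, +4, +2, -6, -9, -8, -3, -9, -2
Step 2: Count signs: positive = 4, negative = 10.
Step 3: Under H0: P(positive) = 0.5, so the number of positives S ~ Bin(14, 0.5).
Step 4: Two-sided exact p-value = sum of Bin(14,0.5) probabilities at or below the observed probability = 0.179565.
Step 5: alpha = 0.05. fail to reject H0.

n_eff = 14, pos = 4, neg = 10, p = 0.179565, fail to reject H0.


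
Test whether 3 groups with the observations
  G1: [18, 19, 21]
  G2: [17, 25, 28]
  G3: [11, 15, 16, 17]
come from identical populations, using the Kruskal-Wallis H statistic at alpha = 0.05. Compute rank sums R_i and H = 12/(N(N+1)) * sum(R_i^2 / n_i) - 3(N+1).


Step 1: Combine all N = 10 observations and assign midranks.
sorted (value, group, rank): (11,G3,1), (15,G3,2), (16,G3,3), (17,G2,4.5), (17,G3,4.5), (18,G1,6), (19,G1,7), (21,G1,8), (25,G2,9), (28,G2,10)
Step 2: Sum ranks within each group.
R_1 = 21 (n_1 = 3)
R_2 = 23.5 (n_2 = 3)
R_3 = 10.5 (n_3 = 4)
Step 3: H = 12/(N(N+1)) * sum(R_i^2/n_i) - 3(N+1)
     = 12/(10*11) * (21^2/3 + 23.5^2/3 + 10.5^2/4) - 3*11
     = 0.109091 * 358.646 - 33
     = 6.125000.
Step 4: Ties present; correction factor C = 1 - 6/(10^3 - 10) = 0.993939. Corrected H = 6.125000 / 0.993939 = 6.162348.
Step 5: Under H0, H ~ chi^2(2); p-value = 0.045905.
Step 6: alpha = 0.05. reject H0.

H = 6.1623, df = 2, p = 0.045905, reject H0.


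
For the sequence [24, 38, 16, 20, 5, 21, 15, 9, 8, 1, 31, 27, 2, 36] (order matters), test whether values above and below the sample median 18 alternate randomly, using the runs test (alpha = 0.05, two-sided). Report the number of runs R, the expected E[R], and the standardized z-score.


Step 1: Compute median = 18; label A = above, B = below.
Labels in order: AABABABBBBAABA  (n_A = 7, n_B = 7)
Step 2: Count runs R = 9.
Step 3: Under H0 (random ordering), E[R] = 2*n_A*n_B/(n_A+n_B) + 1 = 2*7*7/14 + 1 = 8.0000.
        Var[R] = 2*n_A*n_B*(2*n_A*n_B - n_A - n_B) / ((n_A+n_B)^2 * (n_A+n_B-1)) = 8232/2548 = 3.2308.
        SD[R] = 1.7974.
Step 4: Continuity-corrected z = (R - 0.5 - E[R]) / SD[R] = (9 - 0.5 - 8.0000) / 1.7974 = 0.2782.
Step 5: Two-sided p-value via normal approximation = 2*(1 - Phi(|z|)) = 0.780879.
Step 6: alpha = 0.05. fail to reject H0.

R = 9, z = 0.2782, p = 0.780879, fail to reject H0.


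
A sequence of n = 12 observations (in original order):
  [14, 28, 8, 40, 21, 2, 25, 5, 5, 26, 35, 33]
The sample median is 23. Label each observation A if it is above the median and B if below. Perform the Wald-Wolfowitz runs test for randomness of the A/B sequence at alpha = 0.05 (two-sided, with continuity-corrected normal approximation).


Step 1: Compute median = 23; label A = above, B = below.
Labels in order: BABABBABBAAA  (n_A = 6, n_B = 6)
Step 2: Count runs R = 8.
Step 3: Under H0 (random ordering), E[R] = 2*n_A*n_B/(n_A+n_B) + 1 = 2*6*6/12 + 1 = 7.0000.
        Var[R] = 2*n_A*n_B*(2*n_A*n_B - n_A - n_B) / ((n_A+n_B)^2 * (n_A+n_B-1)) = 4320/1584 = 2.7273.
        SD[R] = 1.6514.
Step 4: Continuity-corrected z = (R - 0.5 - E[R]) / SD[R] = (8 - 0.5 - 7.0000) / 1.6514 = 0.3028.
Step 5: Two-sided p-value via normal approximation = 2*(1 - Phi(|z|)) = 0.762069.
Step 6: alpha = 0.05. fail to reject H0.

R = 8, z = 0.3028, p = 0.762069, fail to reject H0.


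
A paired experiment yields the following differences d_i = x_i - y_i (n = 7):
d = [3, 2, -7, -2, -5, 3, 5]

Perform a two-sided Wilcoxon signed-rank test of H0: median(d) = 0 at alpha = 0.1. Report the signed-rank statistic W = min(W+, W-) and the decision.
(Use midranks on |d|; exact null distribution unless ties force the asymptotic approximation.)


Step 1: Drop any zero differences (none here) and take |d_i|.
|d| = [3, 2, 7, 2, 5, 3, 5]
Step 2: Midrank |d_i| (ties get averaged ranks).
ranks: |3|->3.5, |2|->1.5, |7|->7, |2|->1.5, |5|->5.5, |3|->3.5, |5|->5.5
Step 3: Attach original signs; sum ranks with positive sign and with negative sign.
W+ = 3.5 + 1.5 + 3.5 + 5.5 = 14
W- = 7 + 1.5 + 5.5 = 14
(Check: W+ + W- = 28 should equal n(n+1)/2 = 28.)
Step 4: Test statistic W = min(W+, W-) = 14.
Step 5: Ties in |d|, so use the tie-corrected normal approximation.
        E[W] = n(n+1)/4 = 7*8/4 = 14.
        Tie groups: |d|=2 (t=2), |d|=3 (t=2), |d|=5 (t=2); sum(t^3 - t) = 18.
        Var[W] = n(n+1)(2n+1)/24 - sum(t^3-t)/48 = 840/24 - 18/48 = 34.625.
        z = (W - E[W]) / sqrt(Var[W]) = (14 - 14) / 5.8843 = 0.0000.
        Two-sided p = 2*Phi(z) = 1.000000.
Step 6: alpha = 0.1. fail to reject H0.

W+ = 14, W- = 14, W = min = 14, p = 1.000000, fail to reject H0.


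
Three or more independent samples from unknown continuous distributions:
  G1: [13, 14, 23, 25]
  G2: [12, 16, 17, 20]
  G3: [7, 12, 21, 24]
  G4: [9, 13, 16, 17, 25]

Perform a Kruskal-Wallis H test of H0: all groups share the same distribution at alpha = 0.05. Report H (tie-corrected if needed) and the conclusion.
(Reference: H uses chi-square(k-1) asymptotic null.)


Step 1: Combine all N = 17 observations and assign midranks.
sorted (value, group, rank): (7,G3,1), (9,G4,2), (12,G2,3.5), (12,G3,3.5), (13,G1,5.5), (13,G4,5.5), (14,G1,7), (16,G2,8.5), (16,G4,8.5), (17,G2,10.5), (17,G4,10.5), (20,G2,12), (21,G3,13), (23,G1,14), (24,G3,15), (25,G1,16.5), (25,G4,16.5)
Step 2: Sum ranks within each group.
R_1 = 43 (n_1 = 4)
R_2 = 34.5 (n_2 = 4)
R_3 = 32.5 (n_3 = 4)
R_4 = 43 (n_4 = 5)
Step 3: H = 12/(N(N+1)) * sum(R_i^2/n_i) - 3(N+1)
     = 12/(17*18) * (43^2/4 + 34.5^2/4 + 32.5^2/4 + 43^2/5) - 3*18
     = 0.039216 * 1393.67 - 54
     = 0.653922.
Step 4: Ties present; correction factor C = 1 - 30/(17^3 - 17) = 0.993873. Corrected H = 0.653922 / 0.993873 = 0.657953.
Step 5: Under H0, H ~ chi^2(3); p-value = 0.883046.
Step 6: alpha = 0.05. fail to reject H0.

H = 0.6580, df = 3, p = 0.883046, fail to reject H0.


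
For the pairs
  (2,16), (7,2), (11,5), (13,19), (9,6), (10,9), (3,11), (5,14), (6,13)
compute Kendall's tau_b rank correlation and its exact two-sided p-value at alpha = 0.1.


Step 1: Enumerate the 36 unordered pairs (i,j) with i<j and classify each by sign(x_j-x_i) * sign(y_j-y_i).
  (1,2):dx=+5,dy=-14->D; (1,3):dx=+9,dy=-11->D; (1,4):dx=+11,dy=+3->C; (1,5):dx=+7,dy=-10->D
  (1,6):dx=+8,dy=-7->D; (1,7):dx=+1,dy=-5->D; (1,8):dx=+3,dy=-2->D; (1,9):dx=+4,dy=-3->D
  (2,3):dx=+4,dy=+3->C; (2,4):dx=+6,dy=+17->C; (2,5):dx=+2,dy=+4->C; (2,6):dx=+3,dy=+7->C
  (2,7):dx=-4,dy=+9->D; (2,8):dx=-2,dy=+12->D; (2,9):dx=-1,dy=+11->D; (3,4):dx=+2,dy=+14->C
  (3,5):dx=-2,dy=+1->D; (3,6):dx=-1,dy=+4->D; (3,7):dx=-8,dy=+6->D; (3,8):dx=-6,dy=+9->D
  (3,9):dx=-5,dy=+8->D; (4,5):dx=-4,dy=-13->C; (4,6):dx=-3,dy=-10->C; (4,7):dx=-10,dy=-8->C
  (4,8):dx=-8,dy=-5->C; (4,9):dx=-7,dy=-6->C; (5,6):dx=+1,dy=+3->C; (5,7):dx=-6,dy=+5->D
  (5,8):dx=-4,dy=+8->D; (5,9):dx=-3,dy=+7->D; (6,7):dx=-7,dy=+2->D; (6,8):dx=-5,dy=+5->D
  (6,9):dx=-4,dy=+4->D; (7,8):dx=+2,dy=+3->C; (7,9):dx=+3,dy=+2->C; (8,9):dx=+1,dy=-1->D
Step 2: C = 14, D = 22, total pairs = 36.
Step 3: tau = (C - D)/(n(n-1)/2) = (14 - 22)/36 = -0.222222.
Step 4: Exact two-sided p-value (enumerate n! = 362880 permutations of y under H0): p = 0.476709.
Step 5: alpha = 0.1. fail to reject H0.

tau_b = -0.2222 (C=14, D=22), p = 0.476709, fail to reject H0.


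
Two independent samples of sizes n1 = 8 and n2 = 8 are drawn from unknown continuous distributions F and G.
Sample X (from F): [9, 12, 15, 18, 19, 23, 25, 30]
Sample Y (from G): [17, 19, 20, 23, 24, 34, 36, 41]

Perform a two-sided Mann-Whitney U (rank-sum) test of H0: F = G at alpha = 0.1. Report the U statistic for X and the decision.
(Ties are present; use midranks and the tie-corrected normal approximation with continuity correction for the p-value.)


Step 1: Combine and sort all 16 observations; assign midranks.
sorted (value, group): (9,X), (12,X), (15,X), (17,Y), (18,X), (19,X), (19,Y), (20,Y), (23,X), (23,Y), (24,Y), (25,X), (30,X), (34,Y), (36,Y), (41,Y)
ranks: 9->1, 12->2, 15->3, 17->4, 18->5, 19->6.5, 19->6.5, 20->8, 23->9.5, 23->9.5, 24->11, 25->12, 30->13, 34->14, 36->15, 41->16
Step 2: Rank sum for X: R1 = 1 + 2 + 3 + 5 + 6.5 + 9.5 + 12 + 13 = 52.
Step 3: U_X = R1 - n1(n1+1)/2 = 52 - 8*9/2 = 52 - 36 = 16.
       U_Y = n1*n2 - U_X = 64 - 16 = 48.
Step 4: Ties are present, so use the tie-corrected normal approximation (with continuity correction) for the p-value.
Step 5: p-value = 0.103054; compare to alpha = 0.1. fail to reject H0.

U_X = 16, p = 0.103054, fail to reject H0 at alpha = 0.1.


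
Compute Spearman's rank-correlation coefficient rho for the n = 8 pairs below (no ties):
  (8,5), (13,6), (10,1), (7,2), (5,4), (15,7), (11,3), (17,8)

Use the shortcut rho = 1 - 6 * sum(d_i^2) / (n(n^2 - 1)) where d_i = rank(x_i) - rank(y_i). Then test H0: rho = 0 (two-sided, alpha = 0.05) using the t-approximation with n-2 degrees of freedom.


Step 1: Rank x and y separately (midranks; no ties here).
rank(x): 8->3, 13->6, 10->4, 7->2, 5->1, 15->7, 11->5, 17->8
rank(y): 5->5, 6->6, 1->1, 2->2, 4->4, 7->7, 3->3, 8->8
Step 2: d_i = R_x(i) - R_y(i); compute d_i^2.
  (3-5)^2=4, (6-6)^2=0, (4-1)^2=9, (2-2)^2=0, (1-4)^2=9, (7-7)^2=0, (5-3)^2=4, (8-8)^2=0
sum(d^2) = 26.
Step 3: rho = 1 - 6*26 / (8*(8^2 - 1)) = 1 - 156/504 = 0.690476.
Step 4: Under H0, t = rho * sqrt((n-2)/(1-rho^2)) = 2.3382 ~ t(6).
Step 5: Two-sided p-value from the t-distribution with 6 df = 0.057990.
Step 6: alpha = 0.05. fail to reject H0.

rho = 0.6905, p = 0.057990, fail to reject H0 at alpha = 0.05.


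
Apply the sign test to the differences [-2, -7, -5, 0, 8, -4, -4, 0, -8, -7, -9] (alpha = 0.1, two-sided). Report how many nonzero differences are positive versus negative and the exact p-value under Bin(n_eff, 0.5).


Step 1: Discard zero differences. Original n = 11; n_eff = number of nonzero differences = 9.
Nonzero differences (with sign): -2, -7, -5, +8, -4, -4, -8, -7, -9
Step 2: Count signs: positive = 1, negative = 8.
Step 3: Under H0: P(positive) = 0.5, so the number of positives S ~ Bin(9, 0.5).
Step 4: Two-sided exact p-value = sum of Bin(9,0.5) probabilities at or below the observed probability = 0.039062.
Step 5: alpha = 0.1. reject H0.

n_eff = 9, pos = 1, neg = 8, p = 0.039062, reject H0.


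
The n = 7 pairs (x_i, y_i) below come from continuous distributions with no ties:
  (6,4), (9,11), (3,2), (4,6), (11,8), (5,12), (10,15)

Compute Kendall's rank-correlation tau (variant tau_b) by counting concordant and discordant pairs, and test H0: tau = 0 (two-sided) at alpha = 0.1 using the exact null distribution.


Step 1: Enumerate the 21 unordered pairs (i,j) with i<j and classify each by sign(x_j-x_i) * sign(y_j-y_i).
  (1,2):dx=+3,dy=+7->C; (1,3):dx=-3,dy=-2->C; (1,4):dx=-2,dy=+2->D; (1,5):dx=+5,dy=+4->C
  (1,6):dx=-1,dy=+8->D; (1,7):dx=+4,dy=+11->C; (2,3):dx=-6,dy=-9->C; (2,4):dx=-5,dy=-5->C
  (2,5):dx=+2,dy=-3->D; (2,6):dx=-4,dy=+1->D; (2,7):dx=+1,dy=+4->C; (3,4):dx=+1,dy=+4->C
  (3,5):dx=+8,dy=+6->C; (3,6):dx=+2,dy=+10->C; (3,7):dx=+7,dy=+13->C; (4,5):dx=+7,dy=+2->C
  (4,6):dx=+1,dy=+6->C; (4,7):dx=+6,dy=+9->C; (5,6):dx=-6,dy=+4->D; (5,7):dx=-1,dy=+7->D
  (6,7):dx=+5,dy=+3->C
Step 2: C = 15, D = 6, total pairs = 21.
Step 3: tau = (C - D)/(n(n-1)/2) = (15 - 6)/21 = 0.428571.
Step 4: Exact two-sided p-value (enumerate n! = 5040 permutations of y under H0): p = 0.238889.
Step 5: alpha = 0.1. fail to reject H0.

tau_b = 0.4286 (C=15, D=6), p = 0.238889, fail to reject H0.


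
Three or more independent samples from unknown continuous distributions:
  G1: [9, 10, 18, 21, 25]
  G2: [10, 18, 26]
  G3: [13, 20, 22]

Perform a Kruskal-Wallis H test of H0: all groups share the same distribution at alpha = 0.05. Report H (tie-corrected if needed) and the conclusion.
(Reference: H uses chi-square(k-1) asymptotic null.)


Step 1: Combine all N = 11 observations and assign midranks.
sorted (value, group, rank): (9,G1,1), (10,G1,2.5), (10,G2,2.5), (13,G3,4), (18,G1,5.5), (18,G2,5.5), (20,G3,7), (21,G1,8), (22,G3,9), (25,G1,10), (26,G2,11)
Step 2: Sum ranks within each group.
R_1 = 27 (n_1 = 5)
R_2 = 19 (n_2 = 3)
R_3 = 20 (n_3 = 3)
Step 3: H = 12/(N(N+1)) * sum(R_i^2/n_i) - 3(N+1)
     = 12/(11*12) * (27^2/5 + 19^2/3 + 20^2/3) - 3*12
     = 0.090909 * 399.467 - 36
     = 0.315152.
Step 4: Ties present; correction factor C = 1 - 12/(11^3 - 11) = 0.990909. Corrected H = 0.315152 / 0.990909 = 0.318043.
Step 5: Under H0, H ~ chi^2(2); p-value = 0.852978.
Step 6: alpha = 0.05. fail to reject H0.

H = 0.3180, df = 2, p = 0.852978, fail to reject H0.


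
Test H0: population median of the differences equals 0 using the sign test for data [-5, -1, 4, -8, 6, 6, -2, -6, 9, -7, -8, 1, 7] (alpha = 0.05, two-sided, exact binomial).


Step 1: Discard zero differences. Original n = 13; n_eff = number of nonzero differences = 13.
Nonzero differences (with sign): -5, -1, +4, -8, +6, +6, -2, -6, +9, -7, -8, +1, +7
Step 2: Count signs: positive = 6, negative = 7.
Step 3: Under H0: P(positive) = 0.5, so the number of positives S ~ Bin(13, 0.5).
Step 4: Two-sided exact p-value = sum of Bin(13,0.5) probabilities at or below the observed probability = 1.000000.
Step 5: alpha = 0.05. fail to reject H0.

n_eff = 13, pos = 6, neg = 7, p = 1.000000, fail to reject H0.


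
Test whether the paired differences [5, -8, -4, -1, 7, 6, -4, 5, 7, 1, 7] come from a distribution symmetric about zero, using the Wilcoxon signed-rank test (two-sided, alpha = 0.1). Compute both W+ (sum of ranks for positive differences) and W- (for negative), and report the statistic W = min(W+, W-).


Step 1: Drop any zero differences (none here) and take |d_i|.
|d| = [5, 8, 4, 1, 7, 6, 4, 5, 7, 1, 7]
Step 2: Midrank |d_i| (ties get averaged ranks).
ranks: |5|->5.5, |8|->11, |4|->3.5, |1|->1.5, |7|->9, |6|->7, |4|->3.5, |5|->5.5, |7|->9, |1|->1.5, |7|->9
Step 3: Attach original signs; sum ranks with positive sign and with negative sign.
W+ = 5.5 + 9 + 7 + 5.5 + 9 + 1.5 + 9 = 46.5
W- = 11 + 3.5 + 1.5 + 3.5 = 19.5
(Check: W+ + W- = 66 should equal n(n+1)/2 = 66.)
Step 4: Test statistic W = min(W+, W-) = 19.5.
Step 5: Ties in |d|, so use the tie-corrected normal approximation.
        E[W] = n(n+1)/4 = 11*12/4 = 33.
        Tie groups: |d|=1 (t=2), |d|=4 (t=2), |d|=5 (t=2), |d|=7 (t=3); sum(t^3 - t) = 42.
        Var[W] = n(n+1)(2n+1)/24 - sum(t^3-t)/48 = 3036/24 - 42/48 = 125.625.
        z = (W - E[W]) / sqrt(Var[W]) = (19.5 - 33) / 11.2083 = -1.2045.
        Two-sided p = 2*Phi(z) = 0.228408.
Step 6: alpha = 0.1. fail to reject H0.

W+ = 46.5, W- = 19.5, W = min = 19.5, p = 0.228408, fail to reject H0.


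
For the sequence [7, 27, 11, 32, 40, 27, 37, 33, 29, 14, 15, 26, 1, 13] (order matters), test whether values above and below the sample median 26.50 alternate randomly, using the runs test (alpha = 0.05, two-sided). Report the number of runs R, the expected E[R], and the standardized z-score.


Step 1: Compute median = 26.50; label A = above, B = below.
Labels in order: BABAAAAAABBBBB  (n_A = 7, n_B = 7)
Step 2: Count runs R = 5.
Step 3: Under H0 (random ordering), E[R] = 2*n_A*n_B/(n_A+n_B) + 1 = 2*7*7/14 + 1 = 8.0000.
        Var[R] = 2*n_A*n_B*(2*n_A*n_B - n_A - n_B) / ((n_A+n_B)^2 * (n_A+n_B-1)) = 8232/2548 = 3.2308.
        SD[R] = 1.7974.
Step 4: Continuity-corrected z = (R + 0.5 - E[R]) / SD[R] = (5 + 0.5 - 8.0000) / 1.7974 = -1.3909.
Step 5: Two-sided p-value via normal approximation = 2*(1 - Phi(|z|)) = 0.164264.
Step 6: alpha = 0.05. fail to reject H0.

R = 5, z = -1.3909, p = 0.164264, fail to reject H0.


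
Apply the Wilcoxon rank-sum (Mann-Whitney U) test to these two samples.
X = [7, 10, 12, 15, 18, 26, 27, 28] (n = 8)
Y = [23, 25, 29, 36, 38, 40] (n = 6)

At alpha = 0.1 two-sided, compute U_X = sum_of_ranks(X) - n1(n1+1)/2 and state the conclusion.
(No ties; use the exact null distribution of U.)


Step 1: Combine and sort all 14 observations; assign midranks.
sorted (value, group): (7,X), (10,X), (12,X), (15,X), (18,X), (23,Y), (25,Y), (26,X), (27,X), (28,X), (29,Y), (36,Y), (38,Y), (40,Y)
ranks: 7->1, 10->2, 12->3, 15->4, 18->5, 23->6, 25->7, 26->8, 27->9, 28->10, 29->11, 36->12, 38->13, 40->14
Step 2: Rank sum for X: R1 = 1 + 2 + 3 + 4 + 5 + 8 + 9 + 10 = 42.
Step 3: U_X = R1 - n1(n1+1)/2 = 42 - 8*9/2 = 42 - 36 = 6.
       U_Y = n1*n2 - U_X = 48 - 6 = 42.
Step 4: No ties, so the exact null distribution of U (based on enumerating the C(14,8) = 3003 equally likely rank assignments) gives the two-sided p-value.
Step 5: p-value = 0.019980; compare to alpha = 0.1. reject H0.

U_X = 6, p = 0.019980, reject H0 at alpha = 0.1.


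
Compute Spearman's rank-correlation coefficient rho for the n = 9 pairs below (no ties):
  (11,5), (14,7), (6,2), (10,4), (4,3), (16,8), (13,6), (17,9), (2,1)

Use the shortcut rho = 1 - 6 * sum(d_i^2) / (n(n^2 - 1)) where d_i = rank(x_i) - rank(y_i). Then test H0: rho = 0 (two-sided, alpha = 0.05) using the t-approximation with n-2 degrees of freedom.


Step 1: Rank x and y separately (midranks; no ties here).
rank(x): 11->5, 14->7, 6->3, 10->4, 4->2, 16->8, 13->6, 17->9, 2->1
rank(y): 5->5, 7->7, 2->2, 4->4, 3->3, 8->8, 6->6, 9->9, 1->1
Step 2: d_i = R_x(i) - R_y(i); compute d_i^2.
  (5-5)^2=0, (7-7)^2=0, (3-2)^2=1, (4-4)^2=0, (2-3)^2=1, (8-8)^2=0, (6-6)^2=0, (9-9)^2=0, (1-1)^2=0
sum(d^2) = 2.
Step 3: rho = 1 - 6*2 / (9*(9^2 - 1)) = 1 - 12/720 = 0.983333.
Step 4: Under H0, t = rho * sqrt((n-2)/(1-rho^2)) = 14.3096 ~ t(7).
Step 5: Two-sided p-value from the t-distribution with 7 df = 0.000002.
Step 6: alpha = 0.05. reject H0.

rho = 0.9833, p = 0.000002, reject H0 at alpha = 0.05.


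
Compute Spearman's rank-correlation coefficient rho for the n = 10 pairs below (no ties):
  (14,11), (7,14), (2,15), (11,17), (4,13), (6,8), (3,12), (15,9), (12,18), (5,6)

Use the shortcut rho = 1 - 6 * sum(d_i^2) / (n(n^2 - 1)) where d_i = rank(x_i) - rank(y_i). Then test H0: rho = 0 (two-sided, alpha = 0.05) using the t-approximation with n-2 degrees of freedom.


Step 1: Rank x and y separately (midranks; no ties here).
rank(x): 14->9, 7->6, 2->1, 11->7, 4->3, 6->5, 3->2, 15->10, 12->8, 5->4
rank(y): 11->4, 14->7, 15->8, 17->9, 13->6, 8->2, 12->5, 9->3, 18->10, 6->1
Step 2: d_i = R_x(i) - R_y(i); compute d_i^2.
  (9-4)^2=25, (6-7)^2=1, (1-8)^2=49, (7-9)^2=4, (3-6)^2=9, (5-2)^2=9, (2-5)^2=9, (10-3)^2=49, (8-10)^2=4, (4-1)^2=9
sum(d^2) = 168.
Step 3: rho = 1 - 6*168 / (10*(10^2 - 1)) = 1 - 1008/990 = -0.018182.
Step 4: Under H0, t = rho * sqrt((n-2)/(1-rho^2)) = -0.0514 ~ t(8).
Step 5: Two-sided p-value from the t-distribution with 8 df = 0.960240.
Step 6: alpha = 0.05. fail to reject H0.

rho = -0.0182, p = 0.960240, fail to reject H0 at alpha = 0.05.


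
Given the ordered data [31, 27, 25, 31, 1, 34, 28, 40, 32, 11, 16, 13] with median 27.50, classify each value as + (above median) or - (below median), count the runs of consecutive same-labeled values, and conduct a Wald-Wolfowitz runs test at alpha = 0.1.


Step 1: Compute median = 27.50; label A = above, B = below.
Labels in order: ABBABAAAABBB  (n_A = 6, n_B = 6)
Step 2: Count runs R = 6.
Step 3: Under H0 (random ordering), E[R] = 2*n_A*n_B/(n_A+n_B) + 1 = 2*6*6/12 + 1 = 7.0000.
        Var[R] = 2*n_A*n_B*(2*n_A*n_B - n_A - n_B) / ((n_A+n_B)^2 * (n_A+n_B-1)) = 4320/1584 = 2.7273.
        SD[R] = 1.6514.
Step 4: Continuity-corrected z = (R + 0.5 - E[R]) / SD[R] = (6 + 0.5 - 7.0000) / 1.6514 = -0.3028.
Step 5: Two-sided p-value via normal approximation = 2*(1 - Phi(|z|)) = 0.762069.
Step 6: alpha = 0.1. fail to reject H0.

R = 6, z = -0.3028, p = 0.762069, fail to reject H0.


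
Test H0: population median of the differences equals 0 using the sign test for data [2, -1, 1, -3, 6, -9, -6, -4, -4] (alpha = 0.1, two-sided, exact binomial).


Step 1: Discard zero differences. Original n = 9; n_eff = number of nonzero differences = 9.
Nonzero differences (with sign): +2, -1, +1, -3, +6, -9, -6, -4, -4
Step 2: Count signs: positive = 3, negative = 6.
Step 3: Under H0: P(positive) = 0.5, so the number of positives S ~ Bin(9, 0.5).
Step 4: Two-sided exact p-value = sum of Bin(9,0.5) probabilities at or below the observed probability = 0.507812.
Step 5: alpha = 0.1. fail to reject H0.

n_eff = 9, pos = 3, neg = 6, p = 0.507812, fail to reject H0.


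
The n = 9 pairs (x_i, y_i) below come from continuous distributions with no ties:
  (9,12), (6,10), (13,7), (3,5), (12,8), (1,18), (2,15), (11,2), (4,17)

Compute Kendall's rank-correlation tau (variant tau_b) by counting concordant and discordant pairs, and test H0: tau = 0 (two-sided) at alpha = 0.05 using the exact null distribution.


Step 1: Enumerate the 36 unordered pairs (i,j) with i<j and classify each by sign(x_j-x_i) * sign(y_j-y_i).
  (1,2):dx=-3,dy=-2->C; (1,3):dx=+4,dy=-5->D; (1,4):dx=-6,dy=-7->C; (1,5):dx=+3,dy=-4->D
  (1,6):dx=-8,dy=+6->D; (1,7):dx=-7,dy=+3->D; (1,8):dx=+2,dy=-10->D; (1,9):dx=-5,dy=+5->D
  (2,3):dx=+7,dy=-3->D; (2,4):dx=-3,dy=-5->C; (2,5):dx=+6,dy=-2->D; (2,6):dx=-5,dy=+8->D
  (2,7):dx=-4,dy=+5->D; (2,8):dx=+5,dy=-8->D; (2,9):dx=-2,dy=+7->D; (3,4):dx=-10,dy=-2->C
  (3,5):dx=-1,dy=+1->D; (3,6):dx=-12,dy=+11->D; (3,7):dx=-11,dy=+8->D; (3,8):dx=-2,dy=-5->C
  (3,9):dx=-9,dy=+10->D; (4,5):dx=+9,dy=+3->C; (4,6):dx=-2,dy=+13->D; (4,7):dx=-1,dy=+10->D
  (4,8):dx=+8,dy=-3->D; (4,9):dx=+1,dy=+12->C; (5,6):dx=-11,dy=+10->D; (5,7):dx=-10,dy=+7->D
  (5,8):dx=-1,dy=-6->C; (5,9):dx=-8,dy=+9->D; (6,7):dx=+1,dy=-3->D; (6,8):dx=+10,dy=-16->D
  (6,9):dx=+3,dy=-1->D; (7,8):dx=+9,dy=-13->D; (7,9):dx=+2,dy=+2->C; (8,9):dx=-7,dy=+15->D
Step 2: C = 9, D = 27, total pairs = 36.
Step 3: tau = (C - D)/(n(n-1)/2) = (9 - 27)/36 = -0.500000.
Step 4: Exact two-sided p-value (enumerate n! = 362880 permutations of y under H0): p = 0.075176.
Step 5: alpha = 0.05. fail to reject H0.

tau_b = -0.5000 (C=9, D=27), p = 0.075176, fail to reject H0.


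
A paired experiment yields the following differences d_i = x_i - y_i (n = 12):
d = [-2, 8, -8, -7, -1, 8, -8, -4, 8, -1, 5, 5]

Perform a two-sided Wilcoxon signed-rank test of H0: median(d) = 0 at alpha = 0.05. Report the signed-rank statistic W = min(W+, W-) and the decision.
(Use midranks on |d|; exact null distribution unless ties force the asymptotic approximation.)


Step 1: Drop any zero differences (none here) and take |d_i|.
|d| = [2, 8, 8, 7, 1, 8, 8, 4, 8, 1, 5, 5]
Step 2: Midrank |d_i| (ties get averaged ranks).
ranks: |2|->3, |8|->10, |8|->10, |7|->7, |1|->1.5, |8|->10, |8|->10, |4|->4, |8|->10, |1|->1.5, |5|->5.5, |5|->5.5
Step 3: Attach original signs; sum ranks with positive sign and with negative sign.
W+ = 10 + 10 + 10 + 5.5 + 5.5 = 41
W- = 3 + 10 + 7 + 1.5 + 10 + 4 + 1.5 = 37
(Check: W+ + W- = 78 should equal n(n+1)/2 = 78.)
Step 4: Test statistic W = min(W+, W-) = 37.
Step 5: Ties in |d|, so use the tie-corrected normal approximation.
        E[W] = n(n+1)/4 = 12*13/4 = 39.
        Tie groups: |d|=1 (t=2), |d|=5 (t=2), |d|=8 (t=5); sum(t^3 - t) = 132.
        Var[W] = n(n+1)(2n+1)/24 - sum(t^3-t)/48 = 3900/24 - 132/48 = 159.75.
        z = (W - E[W]) / sqrt(Var[W]) = (37 - 39) / 12.6392 = -0.1582.
        Two-sided p = 2*Phi(z) = 0.874270.
Step 6: alpha = 0.05. fail to reject H0.

W+ = 41, W- = 37, W = min = 37, p = 0.874270, fail to reject H0.


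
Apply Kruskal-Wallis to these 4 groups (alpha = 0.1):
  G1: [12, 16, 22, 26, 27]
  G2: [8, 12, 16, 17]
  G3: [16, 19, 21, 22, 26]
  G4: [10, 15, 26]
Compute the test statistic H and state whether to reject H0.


Step 1: Combine all N = 17 observations and assign midranks.
sorted (value, group, rank): (8,G2,1), (10,G4,2), (12,G1,3.5), (12,G2,3.5), (15,G4,5), (16,G1,7), (16,G2,7), (16,G3,7), (17,G2,9), (19,G3,10), (21,G3,11), (22,G1,12.5), (22,G3,12.5), (26,G1,15), (26,G3,15), (26,G4,15), (27,G1,17)
Step 2: Sum ranks within each group.
R_1 = 55 (n_1 = 5)
R_2 = 20.5 (n_2 = 4)
R_3 = 55.5 (n_3 = 5)
R_4 = 22 (n_4 = 3)
Step 3: H = 12/(N(N+1)) * sum(R_i^2/n_i) - 3(N+1)
     = 12/(17*18) * (55^2/5 + 20.5^2/4 + 55.5^2/5 + 22^2/3) - 3*18
     = 0.039216 * 1487.45 - 54
     = 4.331209.
Step 4: Ties present; correction factor C = 1 - 60/(17^3 - 17) = 0.987745. Corrected H = 4.331209 / 0.987745 = 4.384946.
Step 5: Under H0, H ~ chi^2(3); p-value = 0.222785.
Step 6: alpha = 0.1. fail to reject H0.

H = 4.3849, df = 3, p = 0.222785, fail to reject H0.


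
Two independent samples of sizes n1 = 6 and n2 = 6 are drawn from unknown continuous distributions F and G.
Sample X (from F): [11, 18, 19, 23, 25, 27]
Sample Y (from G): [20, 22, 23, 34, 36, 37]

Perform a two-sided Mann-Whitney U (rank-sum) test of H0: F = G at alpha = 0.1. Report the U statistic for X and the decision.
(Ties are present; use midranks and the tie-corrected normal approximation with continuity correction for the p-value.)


Step 1: Combine and sort all 12 observations; assign midranks.
sorted (value, group): (11,X), (18,X), (19,X), (20,Y), (22,Y), (23,X), (23,Y), (25,X), (27,X), (34,Y), (36,Y), (37,Y)
ranks: 11->1, 18->2, 19->3, 20->4, 22->5, 23->6.5, 23->6.5, 25->8, 27->9, 34->10, 36->11, 37->12
Step 2: Rank sum for X: R1 = 1 + 2 + 3 + 6.5 + 8 + 9 = 29.5.
Step 3: U_X = R1 - n1(n1+1)/2 = 29.5 - 6*7/2 = 29.5 - 21 = 8.5.
       U_Y = n1*n2 - U_X = 36 - 8.5 = 27.5.
Step 4: Ties are present, so use the tie-corrected normal approximation (with continuity correction) for the p-value.
Step 5: p-value = 0.148829; compare to alpha = 0.1. fail to reject H0.

U_X = 8.5, p = 0.148829, fail to reject H0 at alpha = 0.1.


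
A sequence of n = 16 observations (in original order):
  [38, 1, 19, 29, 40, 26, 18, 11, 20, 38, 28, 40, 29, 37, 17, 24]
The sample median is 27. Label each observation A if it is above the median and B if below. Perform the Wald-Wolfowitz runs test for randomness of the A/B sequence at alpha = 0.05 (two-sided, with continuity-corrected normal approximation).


Step 1: Compute median = 27; label A = above, B = below.
Labels in order: ABBAABBBBAAAAABB  (n_A = 8, n_B = 8)
Step 2: Count runs R = 6.
Step 3: Under H0 (random ordering), E[R] = 2*n_A*n_B/(n_A+n_B) + 1 = 2*8*8/16 + 1 = 9.0000.
        Var[R] = 2*n_A*n_B*(2*n_A*n_B - n_A - n_B) / ((n_A+n_B)^2 * (n_A+n_B-1)) = 14336/3840 = 3.7333.
        SD[R] = 1.9322.
Step 4: Continuity-corrected z = (R + 0.5 - E[R]) / SD[R] = (6 + 0.5 - 9.0000) / 1.9322 = -1.2939.
Step 5: Two-sided p-value via normal approximation = 2*(1 - Phi(|z|)) = 0.195709.
Step 6: alpha = 0.05. fail to reject H0.

R = 6, z = -1.2939, p = 0.195709, fail to reject H0.


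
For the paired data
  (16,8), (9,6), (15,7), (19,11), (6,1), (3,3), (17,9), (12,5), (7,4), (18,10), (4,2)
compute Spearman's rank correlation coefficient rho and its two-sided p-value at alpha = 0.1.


Step 1: Rank x and y separately (midranks; no ties here).
rank(x): 16->8, 9->5, 15->7, 19->11, 6->3, 3->1, 17->9, 12->6, 7->4, 18->10, 4->2
rank(y): 8->8, 6->6, 7->7, 11->11, 1->1, 3->3, 9->9, 5->5, 4->4, 10->10, 2->2
Step 2: d_i = R_x(i) - R_y(i); compute d_i^2.
  (8-8)^2=0, (5-6)^2=1, (7-7)^2=0, (11-11)^2=0, (3-1)^2=4, (1-3)^2=4, (9-9)^2=0, (6-5)^2=1, (4-4)^2=0, (10-10)^2=0, (2-2)^2=0
sum(d^2) = 10.
Step 3: rho = 1 - 6*10 / (11*(11^2 - 1)) = 1 - 60/1320 = 0.954545.
Step 4: Under H0, t = rho * sqrt((n-2)/(1-rho^2)) = 9.6074 ~ t(9).
Step 5: Two-sided p-value from the t-distribution with 9 df = 0.000005.
Step 6: alpha = 0.1. reject H0.

rho = 0.9545, p = 0.000005, reject H0 at alpha = 0.1.


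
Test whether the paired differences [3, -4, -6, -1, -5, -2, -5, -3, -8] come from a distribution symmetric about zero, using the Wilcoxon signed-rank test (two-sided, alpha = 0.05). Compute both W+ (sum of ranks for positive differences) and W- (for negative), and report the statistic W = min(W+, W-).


Step 1: Drop any zero differences (none here) and take |d_i|.
|d| = [3, 4, 6, 1, 5, 2, 5, 3, 8]
Step 2: Midrank |d_i| (ties get averaged ranks).
ranks: |3|->3.5, |4|->5, |6|->8, |1|->1, |5|->6.5, |2|->2, |5|->6.5, |3|->3.5, |8|->9
Step 3: Attach original signs; sum ranks with positive sign and with negative sign.
W+ = 3.5 = 3.5
W- = 5 + 8 + 1 + 6.5 + 2 + 6.5 + 3.5 + 9 = 41.5
(Check: W+ + W- = 45 should equal n(n+1)/2 = 45.)
Step 4: Test statistic W = min(W+, W-) = 3.5.
Step 5: Ties in |d|, so use the tie-corrected normal approximation.
        E[W] = n(n+1)/4 = 9*10/4 = 22.5.
        Tie groups: |d|=3 (t=2), |d|=5 (t=2); sum(t^3 - t) = 12.
        Var[W] = n(n+1)(2n+1)/24 - sum(t^3-t)/48 = 1710/24 - 12/48 = 71.
        z = (W - E[W]) / sqrt(Var[W]) = (3.5 - 22.5) / 8.4261 = -2.2549.
        Two-sided p = 2*Phi(z) = 0.024141.
Step 6: alpha = 0.05. reject H0.

W+ = 3.5, W- = 41.5, W = min = 3.5, p = 0.024141, reject H0.


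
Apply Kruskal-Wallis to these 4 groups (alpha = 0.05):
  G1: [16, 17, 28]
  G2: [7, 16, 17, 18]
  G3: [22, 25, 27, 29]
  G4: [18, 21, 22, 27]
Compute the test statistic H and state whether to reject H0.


Step 1: Combine all N = 15 observations and assign midranks.
sorted (value, group, rank): (7,G2,1), (16,G1,2.5), (16,G2,2.5), (17,G1,4.5), (17,G2,4.5), (18,G2,6.5), (18,G4,6.5), (21,G4,8), (22,G3,9.5), (22,G4,9.5), (25,G3,11), (27,G3,12.5), (27,G4,12.5), (28,G1,14), (29,G3,15)
Step 2: Sum ranks within each group.
R_1 = 21 (n_1 = 3)
R_2 = 14.5 (n_2 = 4)
R_3 = 48 (n_3 = 4)
R_4 = 36.5 (n_4 = 4)
Step 3: H = 12/(N(N+1)) * sum(R_i^2/n_i) - 3(N+1)
     = 12/(15*16) * (21^2/3 + 14.5^2/4 + 48^2/4 + 36.5^2/4) - 3*16
     = 0.050000 * 1108.62 - 48
     = 7.431250.
Step 4: Ties present; correction factor C = 1 - 30/(15^3 - 15) = 0.991071. Corrected H = 7.431250 / 0.991071 = 7.498198.
Step 5: Under H0, H ~ chi^2(3); p-value = 0.057605.
Step 6: alpha = 0.05. fail to reject H0.

H = 7.4982, df = 3, p = 0.057605, fail to reject H0.


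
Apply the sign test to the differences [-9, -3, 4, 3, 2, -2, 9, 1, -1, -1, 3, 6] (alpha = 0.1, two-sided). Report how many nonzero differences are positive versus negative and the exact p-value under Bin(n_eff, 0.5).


Step 1: Discard zero differences. Original n = 12; n_eff = number of nonzero differences = 12.
Nonzero differences (with sign): -9, -3, +4, +3, +2, -2, +9, +1, -1, -1, +3, +6
Step 2: Count signs: positive = 7, negative = 5.
Step 3: Under H0: P(positive) = 0.5, so the number of positives S ~ Bin(12, 0.5).
Step 4: Two-sided exact p-value = sum of Bin(12,0.5) probabilities at or below the observed probability = 0.774414.
Step 5: alpha = 0.1. fail to reject H0.

n_eff = 12, pos = 7, neg = 5, p = 0.774414, fail to reject H0.


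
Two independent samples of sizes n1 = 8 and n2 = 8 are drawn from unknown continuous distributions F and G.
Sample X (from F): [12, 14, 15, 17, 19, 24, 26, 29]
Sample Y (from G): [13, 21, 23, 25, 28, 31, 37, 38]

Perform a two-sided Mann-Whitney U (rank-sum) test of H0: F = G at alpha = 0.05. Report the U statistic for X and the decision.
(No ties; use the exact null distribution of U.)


Step 1: Combine and sort all 16 observations; assign midranks.
sorted (value, group): (12,X), (13,Y), (14,X), (15,X), (17,X), (19,X), (21,Y), (23,Y), (24,X), (25,Y), (26,X), (28,Y), (29,X), (31,Y), (37,Y), (38,Y)
ranks: 12->1, 13->2, 14->3, 15->4, 17->5, 19->6, 21->7, 23->8, 24->9, 25->10, 26->11, 28->12, 29->13, 31->14, 37->15, 38->16
Step 2: Rank sum for X: R1 = 1 + 3 + 4 + 5 + 6 + 9 + 11 + 13 = 52.
Step 3: U_X = R1 - n1(n1+1)/2 = 52 - 8*9/2 = 52 - 36 = 16.
       U_Y = n1*n2 - U_X = 64 - 16 = 48.
Step 4: No ties, so the exact null distribution of U (based on enumerating the C(16,8) = 12870 equally likely rank assignments) gives the two-sided p-value.
Step 5: p-value = 0.104895; compare to alpha = 0.05. fail to reject H0.

U_X = 16, p = 0.104895, fail to reject H0 at alpha = 0.05.


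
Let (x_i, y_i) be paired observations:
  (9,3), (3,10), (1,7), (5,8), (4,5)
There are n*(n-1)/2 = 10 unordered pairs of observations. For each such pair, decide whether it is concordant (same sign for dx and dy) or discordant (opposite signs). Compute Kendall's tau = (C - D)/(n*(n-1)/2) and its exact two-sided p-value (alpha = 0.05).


Step 1: Enumerate the 10 unordered pairs (i,j) with i<j and classify each by sign(x_j-x_i) * sign(y_j-y_i).
  (1,2):dx=-6,dy=+7->D; (1,3):dx=-8,dy=+4->D; (1,4):dx=-4,dy=+5->D; (1,5):dx=-5,dy=+2->D
  (2,3):dx=-2,dy=-3->C; (2,4):dx=+2,dy=-2->D; (2,5):dx=+1,dy=-5->D; (3,4):dx=+4,dy=+1->C
  (3,5):dx=+3,dy=-2->D; (4,5):dx=-1,dy=-3->C
Step 2: C = 3, D = 7, total pairs = 10.
Step 3: tau = (C - D)/(n(n-1)/2) = (3 - 7)/10 = -0.400000.
Step 4: Exact two-sided p-value (enumerate n! = 120 permutations of y under H0): p = 0.483333.
Step 5: alpha = 0.05. fail to reject H0.

tau_b = -0.4000 (C=3, D=7), p = 0.483333, fail to reject H0.


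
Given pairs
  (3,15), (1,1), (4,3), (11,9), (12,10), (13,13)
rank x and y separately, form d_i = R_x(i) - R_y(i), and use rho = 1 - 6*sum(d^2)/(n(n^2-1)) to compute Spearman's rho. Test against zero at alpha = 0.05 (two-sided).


Step 1: Rank x and y separately (midranks; no ties here).
rank(x): 3->2, 1->1, 4->3, 11->4, 12->5, 13->6
rank(y): 15->6, 1->1, 3->2, 9->3, 10->4, 13->5
Step 2: d_i = R_x(i) - R_y(i); compute d_i^2.
  (2-6)^2=16, (1-1)^2=0, (3-2)^2=1, (4-3)^2=1, (5-4)^2=1, (6-5)^2=1
sum(d^2) = 20.
Step 3: rho = 1 - 6*20 / (6*(6^2 - 1)) = 1 - 120/210 = 0.428571.
Step 4: Under H0, t = rho * sqrt((n-2)/(1-rho^2)) = 0.9487 ~ t(4).
Step 5: Two-sided p-value from the t-distribution with 4 df = 0.396501.
Step 6: alpha = 0.05. fail to reject H0.

rho = 0.4286, p = 0.396501, fail to reject H0 at alpha = 0.05.


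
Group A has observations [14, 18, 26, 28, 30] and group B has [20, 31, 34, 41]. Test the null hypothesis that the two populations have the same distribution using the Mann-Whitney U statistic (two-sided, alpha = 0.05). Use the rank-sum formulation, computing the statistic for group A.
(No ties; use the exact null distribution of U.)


Step 1: Combine and sort all 9 observations; assign midranks.
sorted (value, group): (14,X), (18,X), (20,Y), (26,X), (28,X), (30,X), (31,Y), (34,Y), (41,Y)
ranks: 14->1, 18->2, 20->3, 26->4, 28->5, 30->6, 31->7, 34->8, 41->9
Step 2: Rank sum for X: R1 = 1 + 2 + 4 + 5 + 6 = 18.
Step 3: U_X = R1 - n1(n1+1)/2 = 18 - 5*6/2 = 18 - 15 = 3.
       U_Y = n1*n2 - U_X = 20 - 3 = 17.
Step 4: No ties, so the exact null distribution of U (based on enumerating the C(9,5) = 126 equally likely rank assignments) gives the two-sided p-value.
Step 5: p-value = 0.111111; compare to alpha = 0.05. fail to reject H0.

U_X = 3, p = 0.111111, fail to reject H0 at alpha = 0.05.


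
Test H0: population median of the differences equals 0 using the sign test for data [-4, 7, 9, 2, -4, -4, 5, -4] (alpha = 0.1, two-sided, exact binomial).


Step 1: Discard zero differences. Original n = 8; n_eff = number of nonzero differences = 8.
Nonzero differences (with sign): -4, +7, +9, +2, -4, -4, +5, -4
Step 2: Count signs: positive = 4, negative = 4.
Step 3: Under H0: P(positive) = 0.5, so the number of positives S ~ Bin(8, 0.5).
Step 4: Two-sided exact p-value = sum of Bin(8,0.5) probabilities at or below the observed probability = 1.000000.
Step 5: alpha = 0.1. fail to reject H0.

n_eff = 8, pos = 4, neg = 4, p = 1.000000, fail to reject H0.


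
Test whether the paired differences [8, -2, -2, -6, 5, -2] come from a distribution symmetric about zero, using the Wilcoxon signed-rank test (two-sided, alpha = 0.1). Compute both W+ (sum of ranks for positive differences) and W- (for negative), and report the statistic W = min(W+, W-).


Step 1: Drop any zero differences (none here) and take |d_i|.
|d| = [8, 2, 2, 6, 5, 2]
Step 2: Midrank |d_i| (ties get averaged ranks).
ranks: |8|->6, |2|->2, |2|->2, |6|->5, |5|->4, |2|->2
Step 3: Attach original signs; sum ranks with positive sign and with negative sign.
W+ = 6 + 4 = 10
W- = 2 + 2 + 5 + 2 = 11
(Check: W+ + W- = 21 should equal n(n+1)/2 = 21.)
Step 4: Test statistic W = min(W+, W-) = 10.
Step 5: Ties in |d|, so use the tie-corrected normal approximation.
        E[W] = n(n+1)/4 = 6*7/4 = 10.5.
        Tie groups: |d|=2 (t=3); sum(t^3 - t) = 24.
        Var[W] = n(n+1)(2n+1)/24 - sum(t^3-t)/48 = 546/24 - 24/48 = 22.25.
        z = (W - E[W]) / sqrt(Var[W]) = (10 - 10.5) / 4.7170 = -0.1060.
        Two-sided p = 2*Phi(z) = 0.915583.
Step 6: alpha = 0.1. fail to reject H0.

W+ = 10, W- = 11, W = min = 10, p = 0.915583, fail to reject H0.


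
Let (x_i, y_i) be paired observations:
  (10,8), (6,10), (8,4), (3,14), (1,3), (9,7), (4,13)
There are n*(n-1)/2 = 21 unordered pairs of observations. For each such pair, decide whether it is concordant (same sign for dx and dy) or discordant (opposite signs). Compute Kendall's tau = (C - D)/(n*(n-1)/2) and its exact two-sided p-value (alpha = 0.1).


Step 1: Enumerate the 21 unordered pairs (i,j) with i<j and classify each by sign(x_j-x_i) * sign(y_j-y_i).
  (1,2):dx=-4,dy=+2->D; (1,3):dx=-2,dy=-4->C; (1,4):dx=-7,dy=+6->D; (1,5):dx=-9,dy=-5->C
  (1,6):dx=-1,dy=-1->C; (1,7):dx=-6,dy=+5->D; (2,3):dx=+2,dy=-6->D; (2,4):dx=-3,dy=+4->D
  (2,5):dx=-5,dy=-7->C; (2,6):dx=+3,dy=-3->D; (2,7):dx=-2,dy=+3->D; (3,4):dx=-5,dy=+10->D
  (3,5):dx=-7,dy=-1->C; (3,6):dx=+1,dy=+3->C; (3,7):dx=-4,dy=+9->D; (4,5):dx=-2,dy=-11->C
  (4,6):dx=+6,dy=-7->D; (4,7):dx=+1,dy=-1->D; (5,6):dx=+8,dy=+4->C; (5,7):dx=+3,dy=+10->C
  (6,7):dx=-5,dy=+6->D
Step 2: C = 9, D = 12, total pairs = 21.
Step 3: tau = (C - D)/(n(n-1)/2) = (9 - 12)/21 = -0.142857.
Step 4: Exact two-sided p-value (enumerate n! = 5040 permutations of y under H0): p = 0.772619.
Step 5: alpha = 0.1. fail to reject H0.

tau_b = -0.1429 (C=9, D=12), p = 0.772619, fail to reject H0.
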